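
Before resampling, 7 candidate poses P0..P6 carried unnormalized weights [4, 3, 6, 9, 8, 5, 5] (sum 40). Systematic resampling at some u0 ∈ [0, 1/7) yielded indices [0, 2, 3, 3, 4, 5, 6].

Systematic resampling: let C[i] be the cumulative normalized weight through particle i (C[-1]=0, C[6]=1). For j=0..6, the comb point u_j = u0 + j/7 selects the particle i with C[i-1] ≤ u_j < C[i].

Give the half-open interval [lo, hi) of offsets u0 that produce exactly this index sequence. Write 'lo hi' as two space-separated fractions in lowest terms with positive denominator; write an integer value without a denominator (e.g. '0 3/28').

11/280 1/10

C = [1/10, 7/40, 13/40, 11/20, 3/4, 7/8, 1]
j=0 picked index 0: u0 ∈ [0, 1/10)
j=1 picked index 2: u0 ∈ [9/280, 51/280)
j=2 picked index 3: u0 ∈ [11/280, 37/140)
j=3 picked index 3: u0 ∈ [-29/280, 17/140)
j=4 picked index 4: u0 ∈ [-3/140, 5/28)
j=5 picked index 5: u0 ∈ [1/28, 9/56)
j=6 picked index 6: u0 ∈ [1/56, 1/7)
intersection: [11/280, 1/10)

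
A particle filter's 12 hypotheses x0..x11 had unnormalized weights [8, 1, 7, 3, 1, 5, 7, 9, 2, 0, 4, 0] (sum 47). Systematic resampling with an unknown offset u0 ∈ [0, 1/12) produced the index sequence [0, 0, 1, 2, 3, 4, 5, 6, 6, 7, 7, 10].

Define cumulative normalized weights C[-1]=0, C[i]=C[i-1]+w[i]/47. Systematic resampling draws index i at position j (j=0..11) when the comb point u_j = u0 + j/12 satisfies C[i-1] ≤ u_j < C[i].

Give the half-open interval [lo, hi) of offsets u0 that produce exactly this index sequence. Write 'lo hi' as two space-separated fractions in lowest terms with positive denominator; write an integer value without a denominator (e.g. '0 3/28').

C = [8/47, 9/47, 16/47, 19/47, 20/47, 25/47, 32/47, 41/47, 43/47, 43/47, 1, 1]
j=0 picked index 0: u0 ∈ [0, 8/47)
j=1 picked index 0: u0 ∈ [-1/12, 49/564)
j=2 picked index 1: u0 ∈ [1/282, 7/282)
j=3 picked index 2: u0 ∈ [-11/188, 17/188)
j=4 picked index 3: u0 ∈ [1/141, 10/141)
j=5 picked index 4: u0 ∈ [-7/564, 5/564)
j=6 picked index 5: u0 ∈ [-7/94, 3/94)
j=7 picked index 6: u0 ∈ [-29/564, 55/564)
j=8 picked index 6: u0 ∈ [-19/141, 2/141)
j=9 picked index 7: u0 ∈ [-13/188, 23/188)
j=10 picked index 7: u0 ∈ [-43/282, 11/282)
j=11 picked index 10: u0 ∈ [-1/564, 1/12)
intersection: [1/141, 5/564)

1/141 5/564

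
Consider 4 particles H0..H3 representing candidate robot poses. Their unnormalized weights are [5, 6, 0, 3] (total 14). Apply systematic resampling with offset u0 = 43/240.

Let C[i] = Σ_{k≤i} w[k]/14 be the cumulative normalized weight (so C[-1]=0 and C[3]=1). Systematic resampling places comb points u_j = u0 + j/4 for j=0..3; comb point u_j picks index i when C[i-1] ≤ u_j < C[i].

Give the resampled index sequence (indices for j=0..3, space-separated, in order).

C = [5/14, 11/14, 11/14, 1]
j=0: u_0=43/240 ∈ [0, 5/14) → index 0
j=1: u_1=103/240 ∈ [5/14, 11/14) → index 1
j=2: u_2=163/240 ∈ [5/14, 11/14) → index 1
j=3: u_3=223/240 ∈ [11/14, 1) → index 3

0 1 1 3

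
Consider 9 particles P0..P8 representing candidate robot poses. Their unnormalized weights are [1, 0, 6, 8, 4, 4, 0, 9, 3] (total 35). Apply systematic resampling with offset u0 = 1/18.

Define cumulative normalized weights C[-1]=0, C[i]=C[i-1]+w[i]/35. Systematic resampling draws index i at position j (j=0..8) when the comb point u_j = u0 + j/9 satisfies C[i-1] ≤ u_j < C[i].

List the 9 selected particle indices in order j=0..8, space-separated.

C = [1/35, 1/35, 1/5, 3/7, 19/35, 23/35, 23/35, 32/35, 1]
j=0: u_0=1/18 ∈ [1/35, 1/5) → index 2
j=1: u_1=1/6 ∈ [1/35, 1/5) → index 2
j=2: u_2=5/18 ∈ [1/5, 3/7) → index 3
j=3: u_3=7/18 ∈ [1/5, 3/7) → index 3
j=4: u_4=1/2 ∈ [3/7, 19/35) → index 4
j=5: u_5=11/18 ∈ [19/35, 23/35) → index 5
j=6: u_6=13/18 ∈ [23/35, 32/35) → index 7
j=7: u_7=5/6 ∈ [23/35, 32/35) → index 7
j=8: u_8=17/18 ∈ [32/35, 1) → index 8

2 2 3 3 4 5 7 7 8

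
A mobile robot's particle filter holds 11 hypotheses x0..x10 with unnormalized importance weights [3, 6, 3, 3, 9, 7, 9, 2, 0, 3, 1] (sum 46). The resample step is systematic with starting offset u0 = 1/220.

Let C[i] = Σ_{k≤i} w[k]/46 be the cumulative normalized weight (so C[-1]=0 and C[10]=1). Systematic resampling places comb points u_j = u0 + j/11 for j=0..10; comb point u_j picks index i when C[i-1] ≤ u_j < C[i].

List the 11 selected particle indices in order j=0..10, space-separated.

C = [3/46, 9/46, 6/23, 15/46, 12/23, 31/46, 20/23, 21/23, 21/23, 45/46, 1]
j=0: u_0=1/220 ∈ [0, 3/46) → index 0
j=1: u_1=21/220 ∈ [3/46, 9/46) → index 1
j=2: u_2=41/220 ∈ [3/46, 9/46) → index 1
j=3: u_3=61/220 ∈ [6/23, 15/46) → index 3
j=4: u_4=81/220 ∈ [15/46, 12/23) → index 4
j=5: u_5=101/220 ∈ [15/46, 12/23) → index 4
j=6: u_6=11/20 ∈ [12/23, 31/46) → index 5
j=7: u_7=141/220 ∈ [12/23, 31/46) → index 5
j=8: u_8=161/220 ∈ [31/46, 20/23) → index 6
j=9: u_9=181/220 ∈ [31/46, 20/23) → index 6
j=10: u_10=201/220 ∈ [21/23, 45/46) → index 9

0 1 1 3 4 4 5 5 6 6 9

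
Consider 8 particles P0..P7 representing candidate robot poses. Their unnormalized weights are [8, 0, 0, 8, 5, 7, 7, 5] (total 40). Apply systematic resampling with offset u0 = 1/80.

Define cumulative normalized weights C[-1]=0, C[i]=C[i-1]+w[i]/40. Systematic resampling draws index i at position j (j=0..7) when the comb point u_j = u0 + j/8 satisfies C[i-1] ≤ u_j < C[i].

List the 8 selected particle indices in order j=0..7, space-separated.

0 0 3 3 4 5 6 7

C = [1/5, 1/5, 1/5, 2/5, 21/40, 7/10, 7/8, 1]
j=0: u_0=1/80 ∈ [0, 1/5) → index 0
j=1: u_1=11/80 ∈ [0, 1/5) → index 0
j=2: u_2=21/80 ∈ [1/5, 2/5) → index 3
j=3: u_3=31/80 ∈ [1/5, 2/5) → index 3
j=4: u_4=41/80 ∈ [2/5, 21/40) → index 4
j=5: u_5=51/80 ∈ [21/40, 7/10) → index 5
j=6: u_6=61/80 ∈ [7/10, 7/8) → index 6
j=7: u_7=71/80 ∈ [7/8, 1) → index 7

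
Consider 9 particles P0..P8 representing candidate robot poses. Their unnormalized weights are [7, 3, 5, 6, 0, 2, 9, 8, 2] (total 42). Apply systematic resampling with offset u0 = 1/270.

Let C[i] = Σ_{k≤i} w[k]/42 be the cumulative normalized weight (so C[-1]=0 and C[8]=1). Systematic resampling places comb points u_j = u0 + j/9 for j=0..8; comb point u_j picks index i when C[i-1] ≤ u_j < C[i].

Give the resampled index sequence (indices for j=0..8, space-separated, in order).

0 0 1 2 3 6 6 7 7

C = [1/6, 5/21, 5/14, 1/2, 1/2, 23/42, 16/21, 20/21, 1]
j=0: u_0=1/270 ∈ [0, 1/6) → index 0
j=1: u_1=31/270 ∈ [0, 1/6) → index 0
j=2: u_2=61/270 ∈ [1/6, 5/21) → index 1
j=3: u_3=91/270 ∈ [5/21, 5/14) → index 2
j=4: u_4=121/270 ∈ [5/14, 1/2) → index 3
j=5: u_5=151/270 ∈ [23/42, 16/21) → index 6
j=6: u_6=181/270 ∈ [23/42, 16/21) → index 6
j=7: u_7=211/270 ∈ [16/21, 20/21) → index 7
j=8: u_8=241/270 ∈ [16/21, 20/21) → index 7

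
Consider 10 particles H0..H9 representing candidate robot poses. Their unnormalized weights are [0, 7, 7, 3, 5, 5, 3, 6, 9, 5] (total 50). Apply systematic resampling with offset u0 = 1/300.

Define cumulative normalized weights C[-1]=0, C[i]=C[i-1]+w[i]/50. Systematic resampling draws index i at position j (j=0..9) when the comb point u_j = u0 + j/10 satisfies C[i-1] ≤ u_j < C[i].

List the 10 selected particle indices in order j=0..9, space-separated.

1 1 2 3 4 5 7 7 8 9

C = [0, 7/50, 7/25, 17/50, 11/25, 27/50, 3/5, 18/25, 9/10, 1]
j=0: u_0=1/300 ∈ [0, 7/50) → index 1
j=1: u_1=31/300 ∈ [0, 7/50) → index 1
j=2: u_2=61/300 ∈ [7/50, 7/25) → index 2
j=3: u_3=91/300 ∈ [7/25, 17/50) → index 3
j=4: u_4=121/300 ∈ [17/50, 11/25) → index 4
j=5: u_5=151/300 ∈ [11/25, 27/50) → index 5
j=6: u_6=181/300 ∈ [3/5, 18/25) → index 7
j=7: u_7=211/300 ∈ [3/5, 18/25) → index 7
j=8: u_8=241/300 ∈ [18/25, 9/10) → index 8
j=9: u_9=271/300 ∈ [9/10, 1) → index 9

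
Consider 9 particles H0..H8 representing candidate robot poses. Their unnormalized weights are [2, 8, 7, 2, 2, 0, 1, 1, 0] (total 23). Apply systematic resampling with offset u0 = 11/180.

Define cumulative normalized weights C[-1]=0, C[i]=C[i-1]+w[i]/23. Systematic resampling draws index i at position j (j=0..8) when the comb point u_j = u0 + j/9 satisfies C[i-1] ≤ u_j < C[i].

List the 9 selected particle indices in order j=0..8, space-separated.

C = [2/23, 10/23, 17/23, 19/23, 21/23, 21/23, 22/23, 1, 1]
j=0: u_0=11/180 ∈ [0, 2/23) → index 0
j=1: u_1=31/180 ∈ [2/23, 10/23) → index 1
j=2: u_2=17/60 ∈ [2/23, 10/23) → index 1
j=3: u_3=71/180 ∈ [2/23, 10/23) → index 1
j=4: u_4=91/180 ∈ [10/23, 17/23) → index 2
j=5: u_5=37/60 ∈ [10/23, 17/23) → index 2
j=6: u_6=131/180 ∈ [10/23, 17/23) → index 2
j=7: u_7=151/180 ∈ [19/23, 21/23) → index 4
j=8: u_8=19/20 ∈ [21/23, 22/23) → index 6

0 1 1 1 2 2 2 4 6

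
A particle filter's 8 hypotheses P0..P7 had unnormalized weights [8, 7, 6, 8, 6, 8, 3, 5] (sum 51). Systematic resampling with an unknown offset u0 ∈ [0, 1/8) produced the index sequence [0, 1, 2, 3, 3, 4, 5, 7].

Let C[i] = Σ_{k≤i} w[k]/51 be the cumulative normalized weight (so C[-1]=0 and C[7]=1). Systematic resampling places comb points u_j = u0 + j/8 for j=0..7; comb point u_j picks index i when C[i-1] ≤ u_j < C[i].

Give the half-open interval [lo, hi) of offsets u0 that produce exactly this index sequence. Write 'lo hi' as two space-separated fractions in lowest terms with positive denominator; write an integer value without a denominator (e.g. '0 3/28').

C = [8/51, 5/17, 7/17, 29/51, 35/51, 43/51, 46/51, 1]
j=0 picked index 0: u0 ∈ [0, 8/51)
j=1 picked index 1: u0 ∈ [13/408, 23/136)
j=2 picked index 2: u0 ∈ [3/68, 11/68)
j=3 picked index 3: u0 ∈ [5/136, 79/408)
j=4 picked index 3: u0 ∈ [-3/34, 7/102)
j=5 picked index 4: u0 ∈ [-23/408, 25/408)
j=6 picked index 5: u0 ∈ [-13/204, 19/204)
j=7 picked index 7: u0 ∈ [11/408, 1/8)
intersection: [3/68, 25/408)

3/68 25/408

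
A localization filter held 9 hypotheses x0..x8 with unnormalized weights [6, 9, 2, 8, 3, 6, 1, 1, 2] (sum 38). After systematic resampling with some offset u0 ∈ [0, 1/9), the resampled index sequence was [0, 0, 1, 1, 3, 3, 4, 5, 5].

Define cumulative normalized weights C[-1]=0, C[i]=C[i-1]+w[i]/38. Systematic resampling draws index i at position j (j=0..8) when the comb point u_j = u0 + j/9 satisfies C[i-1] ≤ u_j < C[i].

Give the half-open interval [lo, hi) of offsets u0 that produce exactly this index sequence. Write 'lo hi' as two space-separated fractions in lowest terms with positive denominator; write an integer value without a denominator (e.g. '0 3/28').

C = [3/19, 15/38, 17/38, 25/38, 14/19, 17/19, 35/38, 18/19, 1]
j=0 picked index 0: u0 ∈ [0, 3/19)
j=1 picked index 0: u0 ∈ [-1/9, 8/171)
j=2 picked index 1: u0 ∈ [-11/171, 59/342)
j=3 picked index 1: u0 ∈ [-10/57, 7/114)
j=4 picked index 3: u0 ∈ [1/342, 73/342)
j=5 picked index 3: u0 ∈ [-37/342, 35/342)
j=6 picked index 4: u0 ∈ [-1/114, 4/57)
j=7 picked index 5: u0 ∈ [-7/171, 20/171)
j=8 picked index 5: u0 ∈ [-26/171, 1/171)
intersection: [1/342, 1/171)

1/342 1/171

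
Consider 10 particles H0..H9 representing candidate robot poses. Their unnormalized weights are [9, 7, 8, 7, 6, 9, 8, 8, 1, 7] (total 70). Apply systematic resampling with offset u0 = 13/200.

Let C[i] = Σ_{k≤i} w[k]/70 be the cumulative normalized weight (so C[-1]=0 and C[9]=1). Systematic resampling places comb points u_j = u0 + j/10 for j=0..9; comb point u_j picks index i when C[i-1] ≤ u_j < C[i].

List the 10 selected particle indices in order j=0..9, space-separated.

C = [9/70, 8/35, 12/35, 31/70, 37/70, 23/35, 27/35, 31/35, 9/10, 1]
j=0: u_0=13/200 ∈ [0, 9/70) → index 0
j=1: u_1=33/200 ∈ [9/70, 8/35) → index 1
j=2: u_2=53/200 ∈ [8/35, 12/35) → index 2
j=3: u_3=73/200 ∈ [12/35, 31/70) → index 3
j=4: u_4=93/200 ∈ [31/70, 37/70) → index 4
j=5: u_5=113/200 ∈ [37/70, 23/35) → index 5
j=6: u_6=133/200 ∈ [23/35, 27/35) → index 6
j=7: u_7=153/200 ∈ [23/35, 27/35) → index 6
j=8: u_8=173/200 ∈ [27/35, 31/35) → index 7
j=9: u_9=193/200 ∈ [9/10, 1) → index 9

0 1 2 3 4 5 6 6 7 9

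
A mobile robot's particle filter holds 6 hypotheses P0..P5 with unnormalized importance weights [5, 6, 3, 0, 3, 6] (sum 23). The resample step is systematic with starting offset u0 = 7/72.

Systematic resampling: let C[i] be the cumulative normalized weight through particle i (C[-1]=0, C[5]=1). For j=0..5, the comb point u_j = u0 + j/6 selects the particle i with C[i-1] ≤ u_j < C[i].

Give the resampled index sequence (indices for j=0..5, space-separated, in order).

0 1 1 2 5 5

C = [5/23, 11/23, 14/23, 14/23, 17/23, 1]
j=0: u_0=7/72 ∈ [0, 5/23) → index 0
j=1: u_1=19/72 ∈ [5/23, 11/23) → index 1
j=2: u_2=31/72 ∈ [5/23, 11/23) → index 1
j=3: u_3=43/72 ∈ [11/23, 14/23) → index 2
j=4: u_4=55/72 ∈ [17/23, 1) → index 5
j=5: u_5=67/72 ∈ [17/23, 1) → index 5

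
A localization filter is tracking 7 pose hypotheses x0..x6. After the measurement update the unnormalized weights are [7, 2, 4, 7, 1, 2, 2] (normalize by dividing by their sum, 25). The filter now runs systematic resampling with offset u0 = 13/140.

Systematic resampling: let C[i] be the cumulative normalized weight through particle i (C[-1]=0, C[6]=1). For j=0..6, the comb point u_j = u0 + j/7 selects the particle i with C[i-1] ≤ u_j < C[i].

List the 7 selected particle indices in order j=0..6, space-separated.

C = [7/25, 9/25, 13/25, 4/5, 21/25, 23/25, 1]
j=0: u_0=13/140 ∈ [0, 7/25) → index 0
j=1: u_1=33/140 ∈ [0, 7/25) → index 0
j=2: u_2=53/140 ∈ [9/25, 13/25) → index 2
j=3: u_3=73/140 ∈ [13/25, 4/5) → index 3
j=4: u_4=93/140 ∈ [13/25, 4/5) → index 3
j=5: u_5=113/140 ∈ [4/5, 21/25) → index 4
j=6: u_6=19/20 ∈ [23/25, 1) → index 6

0 0 2 3 3 4 6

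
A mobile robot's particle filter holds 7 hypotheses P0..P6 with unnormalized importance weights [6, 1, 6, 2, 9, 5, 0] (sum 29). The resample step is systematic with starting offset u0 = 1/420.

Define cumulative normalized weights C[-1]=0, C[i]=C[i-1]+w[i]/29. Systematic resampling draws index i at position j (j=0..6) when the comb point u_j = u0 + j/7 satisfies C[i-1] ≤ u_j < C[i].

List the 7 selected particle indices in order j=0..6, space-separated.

C = [6/29, 7/29, 13/29, 15/29, 24/29, 1, 1]
j=0: u_0=1/420 ∈ [0, 6/29) → index 0
j=1: u_1=61/420 ∈ [0, 6/29) → index 0
j=2: u_2=121/420 ∈ [7/29, 13/29) → index 2
j=3: u_3=181/420 ∈ [7/29, 13/29) → index 2
j=4: u_4=241/420 ∈ [15/29, 24/29) → index 4
j=5: u_5=43/60 ∈ [15/29, 24/29) → index 4
j=6: u_6=361/420 ∈ [24/29, 1) → index 5

0 0 2 2 4 4 5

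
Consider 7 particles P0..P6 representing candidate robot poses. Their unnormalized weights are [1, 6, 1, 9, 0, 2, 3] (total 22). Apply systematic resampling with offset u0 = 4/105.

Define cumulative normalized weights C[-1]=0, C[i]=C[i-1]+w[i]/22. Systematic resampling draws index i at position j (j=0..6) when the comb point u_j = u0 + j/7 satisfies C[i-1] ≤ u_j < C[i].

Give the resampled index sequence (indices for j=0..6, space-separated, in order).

0 1 2 3 3 3 6

C = [1/22, 7/22, 4/11, 17/22, 17/22, 19/22, 1]
j=0: u_0=4/105 ∈ [0, 1/22) → index 0
j=1: u_1=19/105 ∈ [1/22, 7/22) → index 1
j=2: u_2=34/105 ∈ [7/22, 4/11) → index 2
j=3: u_3=7/15 ∈ [4/11, 17/22) → index 3
j=4: u_4=64/105 ∈ [4/11, 17/22) → index 3
j=5: u_5=79/105 ∈ [4/11, 17/22) → index 3
j=6: u_6=94/105 ∈ [19/22, 1) → index 6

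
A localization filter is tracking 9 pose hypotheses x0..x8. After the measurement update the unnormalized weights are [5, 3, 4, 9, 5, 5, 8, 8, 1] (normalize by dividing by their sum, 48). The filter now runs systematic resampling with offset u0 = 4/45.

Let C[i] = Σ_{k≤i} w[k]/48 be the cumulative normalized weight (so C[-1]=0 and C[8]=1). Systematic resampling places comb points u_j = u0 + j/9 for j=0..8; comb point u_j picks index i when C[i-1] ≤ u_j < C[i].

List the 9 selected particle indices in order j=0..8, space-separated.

C = [5/48, 1/6, 1/4, 7/16, 13/24, 31/48, 13/16, 47/48, 1]
j=0: u_0=4/45 ∈ [0, 5/48) → index 0
j=1: u_1=1/5 ∈ [1/6, 1/4) → index 2
j=2: u_2=14/45 ∈ [1/4, 7/16) → index 3
j=3: u_3=19/45 ∈ [1/4, 7/16) → index 3
j=4: u_4=8/15 ∈ [7/16, 13/24) → index 4
j=5: u_5=29/45 ∈ [13/24, 31/48) → index 5
j=6: u_6=34/45 ∈ [31/48, 13/16) → index 6
j=7: u_7=13/15 ∈ [13/16, 47/48) → index 7
j=8: u_8=44/45 ∈ [13/16, 47/48) → index 7

0 2 3 3 4 5 6 7 7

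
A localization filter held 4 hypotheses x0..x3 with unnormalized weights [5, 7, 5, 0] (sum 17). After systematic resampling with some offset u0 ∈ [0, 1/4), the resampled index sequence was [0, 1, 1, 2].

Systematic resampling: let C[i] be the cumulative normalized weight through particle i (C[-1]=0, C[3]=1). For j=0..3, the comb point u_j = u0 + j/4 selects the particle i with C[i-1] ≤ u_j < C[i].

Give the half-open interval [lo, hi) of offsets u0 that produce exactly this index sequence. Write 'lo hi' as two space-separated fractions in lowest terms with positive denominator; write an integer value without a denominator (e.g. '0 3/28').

C = [5/17, 12/17, 1, 1]
j=0 picked index 0: u0 ∈ [0, 5/17)
j=1 picked index 1: u0 ∈ [3/68, 31/68)
j=2 picked index 1: u0 ∈ [-7/34, 7/34)
j=3 picked index 2: u0 ∈ [-3/68, 1/4)
intersection: [3/68, 7/34)

3/68 7/34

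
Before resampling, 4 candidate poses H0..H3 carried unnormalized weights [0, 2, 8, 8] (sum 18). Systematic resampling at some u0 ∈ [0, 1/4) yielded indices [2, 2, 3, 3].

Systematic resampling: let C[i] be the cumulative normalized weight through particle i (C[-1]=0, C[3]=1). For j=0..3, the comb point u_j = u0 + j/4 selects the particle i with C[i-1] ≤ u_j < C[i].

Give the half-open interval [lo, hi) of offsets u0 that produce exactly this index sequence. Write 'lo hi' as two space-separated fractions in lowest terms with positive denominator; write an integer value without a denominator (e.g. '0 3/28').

1/9 1/4

C = [0, 1/9, 5/9, 1]
j=0 picked index 2: u0 ∈ [1/9, 5/9)
j=1 picked index 2: u0 ∈ [-5/36, 11/36)
j=2 picked index 3: u0 ∈ [1/18, 1/2)
j=3 picked index 3: u0 ∈ [-7/36, 1/4)
intersection: [1/9, 1/4)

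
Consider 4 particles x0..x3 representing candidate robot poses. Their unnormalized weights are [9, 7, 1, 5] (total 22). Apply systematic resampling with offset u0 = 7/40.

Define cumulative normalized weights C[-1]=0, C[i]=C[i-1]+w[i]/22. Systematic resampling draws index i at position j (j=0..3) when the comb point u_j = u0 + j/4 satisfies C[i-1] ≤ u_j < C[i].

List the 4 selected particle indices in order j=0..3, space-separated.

0 1 1 3

C = [9/22, 8/11, 17/22, 1]
j=0: u_0=7/40 ∈ [0, 9/22) → index 0
j=1: u_1=17/40 ∈ [9/22, 8/11) → index 1
j=2: u_2=27/40 ∈ [9/22, 8/11) → index 1
j=3: u_3=37/40 ∈ [17/22, 1) → index 3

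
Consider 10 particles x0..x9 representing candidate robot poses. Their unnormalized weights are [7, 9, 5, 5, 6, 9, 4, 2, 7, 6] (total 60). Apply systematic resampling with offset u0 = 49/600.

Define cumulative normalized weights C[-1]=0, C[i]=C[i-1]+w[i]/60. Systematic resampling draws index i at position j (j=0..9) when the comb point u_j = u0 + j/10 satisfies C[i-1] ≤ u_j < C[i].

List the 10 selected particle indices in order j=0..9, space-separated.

C = [7/60, 4/15, 7/20, 13/30, 8/15, 41/60, 3/4, 47/60, 9/10, 1]
j=0: u_0=49/600 ∈ [0, 7/60) → index 0
j=1: u_1=109/600 ∈ [7/60, 4/15) → index 1
j=2: u_2=169/600 ∈ [4/15, 7/20) → index 2
j=3: u_3=229/600 ∈ [7/20, 13/30) → index 3
j=4: u_4=289/600 ∈ [13/30, 8/15) → index 4
j=5: u_5=349/600 ∈ [8/15, 41/60) → index 5
j=6: u_6=409/600 ∈ [8/15, 41/60) → index 5
j=7: u_7=469/600 ∈ [3/4, 47/60) → index 7
j=8: u_8=529/600 ∈ [47/60, 9/10) → index 8
j=9: u_9=589/600 ∈ [9/10, 1) → index 9

0 1 2 3 4 5 5 7 8 9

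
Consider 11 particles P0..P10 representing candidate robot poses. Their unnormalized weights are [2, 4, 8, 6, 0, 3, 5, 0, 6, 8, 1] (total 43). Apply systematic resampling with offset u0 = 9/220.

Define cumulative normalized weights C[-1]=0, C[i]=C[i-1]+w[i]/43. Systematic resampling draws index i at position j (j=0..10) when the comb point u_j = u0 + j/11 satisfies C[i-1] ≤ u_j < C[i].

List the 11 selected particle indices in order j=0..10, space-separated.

0 1 2 2 3 5 6 8 8 9 9

C = [2/43, 6/43, 14/43, 20/43, 20/43, 23/43, 28/43, 28/43, 34/43, 42/43, 1]
j=0: u_0=9/220 ∈ [0, 2/43) → index 0
j=1: u_1=29/220 ∈ [2/43, 6/43) → index 1
j=2: u_2=49/220 ∈ [6/43, 14/43) → index 2
j=3: u_3=69/220 ∈ [6/43, 14/43) → index 2
j=4: u_4=89/220 ∈ [14/43, 20/43) → index 3
j=5: u_5=109/220 ∈ [20/43, 23/43) → index 5
j=6: u_6=129/220 ∈ [23/43, 28/43) → index 6
j=7: u_7=149/220 ∈ [28/43, 34/43) → index 8
j=8: u_8=169/220 ∈ [28/43, 34/43) → index 8
j=9: u_9=189/220 ∈ [34/43, 42/43) → index 9
j=10: u_10=19/20 ∈ [34/43, 42/43) → index 9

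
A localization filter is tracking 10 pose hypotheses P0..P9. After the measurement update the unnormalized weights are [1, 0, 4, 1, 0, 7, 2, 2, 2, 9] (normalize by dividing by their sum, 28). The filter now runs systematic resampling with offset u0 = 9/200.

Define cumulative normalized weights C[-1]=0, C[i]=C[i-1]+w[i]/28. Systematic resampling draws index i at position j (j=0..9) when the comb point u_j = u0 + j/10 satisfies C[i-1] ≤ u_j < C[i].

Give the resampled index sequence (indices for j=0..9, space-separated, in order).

C = [1/28, 1/28, 5/28, 3/14, 3/14, 13/28, 15/28, 17/28, 19/28, 1]
j=0: u_0=9/200 ∈ [1/28, 5/28) → index 2
j=1: u_1=29/200 ∈ [1/28, 5/28) → index 2
j=2: u_2=49/200 ∈ [3/14, 13/28) → index 5
j=3: u_3=69/200 ∈ [3/14, 13/28) → index 5
j=4: u_4=89/200 ∈ [3/14, 13/28) → index 5
j=5: u_5=109/200 ∈ [15/28, 17/28) → index 7
j=6: u_6=129/200 ∈ [17/28, 19/28) → index 8
j=7: u_7=149/200 ∈ [19/28, 1) → index 9
j=8: u_8=169/200 ∈ [19/28, 1) → index 9
j=9: u_9=189/200 ∈ [19/28, 1) → index 9

2 2 5 5 5 7 8 9 9 9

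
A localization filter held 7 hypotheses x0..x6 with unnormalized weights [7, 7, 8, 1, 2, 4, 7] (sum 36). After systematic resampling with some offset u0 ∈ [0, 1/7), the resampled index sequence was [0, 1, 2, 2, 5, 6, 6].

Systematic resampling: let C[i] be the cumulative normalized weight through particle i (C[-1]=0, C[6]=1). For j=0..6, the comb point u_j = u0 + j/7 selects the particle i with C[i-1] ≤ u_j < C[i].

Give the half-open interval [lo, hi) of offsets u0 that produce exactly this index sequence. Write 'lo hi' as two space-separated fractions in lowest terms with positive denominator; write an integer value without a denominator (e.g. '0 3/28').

31/252 1/7

C = [7/36, 7/18, 11/18, 23/36, 25/36, 29/36, 1]
j=0 picked index 0: u0 ∈ [0, 7/36)
j=1 picked index 1: u0 ∈ [13/252, 31/126)
j=2 picked index 2: u0 ∈ [13/126, 41/126)
j=3 picked index 2: u0 ∈ [-5/126, 23/126)
j=4 picked index 5: u0 ∈ [31/252, 59/252)
j=5 picked index 6: u0 ∈ [23/252, 2/7)
j=6 picked index 6: u0 ∈ [-13/252, 1/7)
intersection: [31/252, 1/7)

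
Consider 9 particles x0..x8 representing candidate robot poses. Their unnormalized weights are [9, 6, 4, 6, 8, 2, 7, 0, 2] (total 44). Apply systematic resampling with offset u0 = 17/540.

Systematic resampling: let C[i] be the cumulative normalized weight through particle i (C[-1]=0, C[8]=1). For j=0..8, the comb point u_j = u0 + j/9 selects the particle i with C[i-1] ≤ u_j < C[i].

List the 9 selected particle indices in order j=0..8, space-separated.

0 0 1 2 3 4 4 6 6

C = [9/44, 15/44, 19/44, 25/44, 3/4, 35/44, 21/22, 21/22, 1]
j=0: u_0=17/540 ∈ [0, 9/44) → index 0
j=1: u_1=77/540 ∈ [0, 9/44) → index 0
j=2: u_2=137/540 ∈ [9/44, 15/44) → index 1
j=3: u_3=197/540 ∈ [15/44, 19/44) → index 2
j=4: u_4=257/540 ∈ [19/44, 25/44) → index 3
j=5: u_5=317/540 ∈ [25/44, 3/4) → index 4
j=6: u_6=377/540 ∈ [25/44, 3/4) → index 4
j=7: u_7=437/540 ∈ [35/44, 21/22) → index 6
j=8: u_8=497/540 ∈ [35/44, 21/22) → index 6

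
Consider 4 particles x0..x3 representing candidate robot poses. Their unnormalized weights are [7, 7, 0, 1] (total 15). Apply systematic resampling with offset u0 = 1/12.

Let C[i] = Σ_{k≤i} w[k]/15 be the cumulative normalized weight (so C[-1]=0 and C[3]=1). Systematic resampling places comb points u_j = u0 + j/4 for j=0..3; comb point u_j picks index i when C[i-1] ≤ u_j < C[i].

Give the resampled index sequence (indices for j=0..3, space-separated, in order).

0 0 1 1

C = [7/15, 14/15, 14/15, 1]
j=0: u_0=1/12 ∈ [0, 7/15) → index 0
j=1: u_1=1/3 ∈ [0, 7/15) → index 0
j=2: u_2=7/12 ∈ [7/15, 14/15) → index 1
j=3: u_3=5/6 ∈ [7/15, 14/15) → index 1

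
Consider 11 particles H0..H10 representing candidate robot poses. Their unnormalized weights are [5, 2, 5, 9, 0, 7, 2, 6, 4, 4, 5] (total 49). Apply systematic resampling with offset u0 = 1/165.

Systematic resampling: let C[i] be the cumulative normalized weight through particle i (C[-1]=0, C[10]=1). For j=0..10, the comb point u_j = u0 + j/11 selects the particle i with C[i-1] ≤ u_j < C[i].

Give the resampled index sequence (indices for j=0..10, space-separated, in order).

0 0 2 3 3 5 5 7 7 9 10

C = [5/49, 1/7, 12/49, 3/7, 3/7, 4/7, 30/49, 36/49, 40/49, 44/49, 1]
j=0: u_0=1/165 ∈ [0, 5/49) → index 0
j=1: u_1=16/165 ∈ [0, 5/49) → index 0
j=2: u_2=31/165 ∈ [1/7, 12/49) → index 2
j=3: u_3=46/165 ∈ [12/49, 3/7) → index 3
j=4: u_4=61/165 ∈ [12/49, 3/7) → index 3
j=5: u_5=76/165 ∈ [3/7, 4/7) → index 5
j=6: u_6=91/165 ∈ [3/7, 4/7) → index 5
j=7: u_7=106/165 ∈ [30/49, 36/49) → index 7
j=8: u_8=11/15 ∈ [30/49, 36/49) → index 7
j=9: u_9=136/165 ∈ [40/49, 44/49) → index 9
j=10: u_10=151/165 ∈ [44/49, 1) → index 10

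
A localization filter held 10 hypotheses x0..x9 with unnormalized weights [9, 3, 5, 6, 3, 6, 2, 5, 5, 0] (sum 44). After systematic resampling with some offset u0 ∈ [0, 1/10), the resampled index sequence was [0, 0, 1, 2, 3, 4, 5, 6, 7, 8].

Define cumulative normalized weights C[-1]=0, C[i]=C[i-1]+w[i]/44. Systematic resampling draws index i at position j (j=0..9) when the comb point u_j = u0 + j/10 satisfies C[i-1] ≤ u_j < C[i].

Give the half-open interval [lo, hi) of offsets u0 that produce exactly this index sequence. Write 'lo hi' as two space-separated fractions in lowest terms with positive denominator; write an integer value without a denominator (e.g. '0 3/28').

3/110 4/55

C = [9/44, 3/11, 17/44, 23/44, 13/22, 8/11, 17/22, 39/44, 1, 1]
j=0 picked index 0: u0 ∈ [0, 9/44)
j=1 picked index 0: u0 ∈ [-1/10, 23/220)
j=2 picked index 1: u0 ∈ [1/220, 4/55)
j=3 picked index 2: u0 ∈ [-3/110, 19/220)
j=4 picked index 3: u0 ∈ [-3/220, 27/220)
j=5 picked index 4: u0 ∈ [1/44, 1/11)
j=6 picked index 5: u0 ∈ [-1/110, 7/55)
j=7 picked index 6: u0 ∈ [3/110, 4/55)
j=8 picked index 7: u0 ∈ [-3/110, 19/220)
j=9 picked index 8: u0 ∈ [-3/220, 1/10)
intersection: [3/110, 4/55)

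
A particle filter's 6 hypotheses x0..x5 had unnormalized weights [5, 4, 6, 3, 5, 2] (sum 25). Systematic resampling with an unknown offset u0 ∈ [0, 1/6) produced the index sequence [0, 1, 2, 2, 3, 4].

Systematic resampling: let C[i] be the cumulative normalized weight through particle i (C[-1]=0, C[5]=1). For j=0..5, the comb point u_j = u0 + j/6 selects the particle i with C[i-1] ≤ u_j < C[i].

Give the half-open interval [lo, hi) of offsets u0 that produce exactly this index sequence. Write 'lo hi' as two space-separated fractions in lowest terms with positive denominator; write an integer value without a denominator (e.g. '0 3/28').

C = [1/5, 9/25, 3/5, 18/25, 23/25, 1]
j=0 picked index 0: u0 ∈ [0, 1/5)
j=1 picked index 1: u0 ∈ [1/30, 29/150)
j=2 picked index 2: u0 ∈ [2/75, 4/15)
j=3 picked index 2: u0 ∈ [-7/50, 1/10)
j=4 picked index 3: u0 ∈ [-1/15, 4/75)
j=5 picked index 4: u0 ∈ [-17/150, 13/150)
intersection: [1/30, 4/75)

1/30 4/75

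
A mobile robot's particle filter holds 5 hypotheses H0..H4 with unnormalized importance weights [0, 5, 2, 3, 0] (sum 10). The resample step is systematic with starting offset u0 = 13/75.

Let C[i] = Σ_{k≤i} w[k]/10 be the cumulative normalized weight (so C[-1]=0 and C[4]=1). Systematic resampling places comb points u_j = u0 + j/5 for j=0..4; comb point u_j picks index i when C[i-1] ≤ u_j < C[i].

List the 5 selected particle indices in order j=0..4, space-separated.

C = [0, 1/2, 7/10, 1, 1]
j=0: u_0=13/75 ∈ [0, 1/2) → index 1
j=1: u_1=28/75 ∈ [0, 1/2) → index 1
j=2: u_2=43/75 ∈ [1/2, 7/10) → index 2
j=3: u_3=58/75 ∈ [7/10, 1) → index 3
j=4: u_4=73/75 ∈ [7/10, 1) → index 3

1 1 2 3 3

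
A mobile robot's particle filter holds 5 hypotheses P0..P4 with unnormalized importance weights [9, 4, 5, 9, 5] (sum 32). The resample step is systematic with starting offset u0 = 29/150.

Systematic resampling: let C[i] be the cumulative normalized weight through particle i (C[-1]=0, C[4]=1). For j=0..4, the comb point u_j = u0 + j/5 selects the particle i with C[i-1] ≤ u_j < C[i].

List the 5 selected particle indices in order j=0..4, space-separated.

C = [9/32, 13/32, 9/16, 27/32, 1]
j=0: u_0=29/150 ∈ [0, 9/32) → index 0
j=1: u_1=59/150 ∈ [9/32, 13/32) → index 1
j=2: u_2=89/150 ∈ [9/16, 27/32) → index 3
j=3: u_3=119/150 ∈ [9/16, 27/32) → index 3
j=4: u_4=149/150 ∈ [27/32, 1) → index 4

0 1 3 3 4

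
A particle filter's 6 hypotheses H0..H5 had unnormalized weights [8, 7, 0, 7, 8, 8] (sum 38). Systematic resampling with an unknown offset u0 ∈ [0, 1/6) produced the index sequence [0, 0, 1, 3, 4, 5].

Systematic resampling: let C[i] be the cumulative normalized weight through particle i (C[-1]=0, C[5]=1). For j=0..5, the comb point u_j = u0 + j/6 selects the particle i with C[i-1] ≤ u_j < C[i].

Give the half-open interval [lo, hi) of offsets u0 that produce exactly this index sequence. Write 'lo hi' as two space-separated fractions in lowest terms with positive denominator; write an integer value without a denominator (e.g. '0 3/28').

C = [4/19, 15/38, 15/38, 11/19, 15/19, 1]
j=0 picked index 0: u0 ∈ [0, 4/19)
j=1 picked index 0: u0 ∈ [-1/6, 5/114)
j=2 picked index 1: u0 ∈ [-7/57, 7/114)
j=3 picked index 3: u0 ∈ [-2/19, 3/38)
j=4 picked index 4: u0 ∈ [-5/57, 7/57)
j=5 picked index 5: u0 ∈ [-5/114, 1/6)
intersection: [0, 5/114)

0 5/114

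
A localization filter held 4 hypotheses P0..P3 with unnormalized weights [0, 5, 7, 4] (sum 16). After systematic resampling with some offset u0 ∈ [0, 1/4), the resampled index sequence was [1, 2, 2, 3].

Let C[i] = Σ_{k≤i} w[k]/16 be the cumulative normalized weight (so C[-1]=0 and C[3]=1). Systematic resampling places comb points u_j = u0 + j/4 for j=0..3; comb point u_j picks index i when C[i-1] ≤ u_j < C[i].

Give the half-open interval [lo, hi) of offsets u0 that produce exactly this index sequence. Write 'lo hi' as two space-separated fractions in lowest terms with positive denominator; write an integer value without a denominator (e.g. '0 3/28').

1/16 1/4

C = [0, 5/16, 3/4, 1]
j=0 picked index 1: u0 ∈ [0, 5/16)
j=1 picked index 2: u0 ∈ [1/16, 1/2)
j=2 picked index 2: u0 ∈ [-3/16, 1/4)
j=3 picked index 3: u0 ∈ [0, 1/4)
intersection: [1/16, 1/4)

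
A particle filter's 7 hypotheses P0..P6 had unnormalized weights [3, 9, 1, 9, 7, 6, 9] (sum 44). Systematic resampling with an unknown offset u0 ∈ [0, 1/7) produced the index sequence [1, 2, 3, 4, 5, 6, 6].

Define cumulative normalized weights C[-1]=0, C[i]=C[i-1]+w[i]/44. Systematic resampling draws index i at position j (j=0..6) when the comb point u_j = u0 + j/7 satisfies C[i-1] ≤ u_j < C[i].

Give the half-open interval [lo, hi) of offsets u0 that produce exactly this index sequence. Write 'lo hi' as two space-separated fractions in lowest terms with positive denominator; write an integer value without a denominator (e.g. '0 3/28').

C = [3/44, 3/11, 13/44, 1/2, 29/44, 35/44, 1]
j=0 picked index 1: u0 ∈ [3/44, 3/11)
j=1 picked index 2: u0 ∈ [10/77, 47/308)
j=2 picked index 3: u0 ∈ [3/308, 3/14)
j=3 picked index 4: u0 ∈ [1/14, 71/308)
j=4 picked index 5: u0 ∈ [27/308, 69/308)
j=5 picked index 6: u0 ∈ [25/308, 2/7)
j=6 picked index 6: u0 ∈ [-19/308, 1/7)
intersection: [10/77, 1/7)

10/77 1/7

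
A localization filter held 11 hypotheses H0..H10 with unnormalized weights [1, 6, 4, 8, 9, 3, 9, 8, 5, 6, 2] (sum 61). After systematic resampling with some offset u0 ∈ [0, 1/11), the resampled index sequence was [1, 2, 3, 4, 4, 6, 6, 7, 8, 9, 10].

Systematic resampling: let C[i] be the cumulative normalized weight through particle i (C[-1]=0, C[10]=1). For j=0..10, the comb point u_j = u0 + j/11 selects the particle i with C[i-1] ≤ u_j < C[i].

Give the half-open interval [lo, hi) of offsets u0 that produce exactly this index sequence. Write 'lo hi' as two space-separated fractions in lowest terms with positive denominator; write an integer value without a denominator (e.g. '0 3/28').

40/671 60/671

C = [1/61, 7/61, 11/61, 19/61, 28/61, 31/61, 40/61, 48/61, 53/61, 59/61, 1]
j=0 picked index 1: u0 ∈ [1/61, 7/61)
j=1 picked index 2: u0 ∈ [16/671, 60/671)
j=2 picked index 3: u0 ∈ [-1/671, 87/671)
j=3 picked index 4: u0 ∈ [26/671, 125/671)
j=4 picked index 4: u0 ∈ [-35/671, 64/671)
j=5 picked index 6: u0 ∈ [36/671, 135/671)
j=6 picked index 6: u0 ∈ [-25/671, 74/671)
j=7 picked index 7: u0 ∈ [13/671, 101/671)
j=8 picked index 8: u0 ∈ [40/671, 95/671)
j=9 picked index 9: u0 ∈ [34/671, 100/671)
j=10 picked index 10: u0 ∈ [39/671, 1/11)
intersection: [40/671, 60/671)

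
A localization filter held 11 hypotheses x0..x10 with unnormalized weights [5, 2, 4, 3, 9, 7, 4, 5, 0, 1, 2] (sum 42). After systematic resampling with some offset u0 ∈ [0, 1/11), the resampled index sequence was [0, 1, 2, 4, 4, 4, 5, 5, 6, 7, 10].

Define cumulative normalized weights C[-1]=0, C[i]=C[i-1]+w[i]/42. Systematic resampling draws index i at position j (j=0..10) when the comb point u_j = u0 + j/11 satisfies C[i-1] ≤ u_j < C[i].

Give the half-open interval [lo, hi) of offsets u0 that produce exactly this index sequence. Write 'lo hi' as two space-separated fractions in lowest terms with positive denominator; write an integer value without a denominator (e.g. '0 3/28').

2/33 5/66

C = [5/42, 1/6, 11/42, 1/3, 23/42, 5/7, 17/21, 13/14, 13/14, 20/21, 1]
j=0 picked index 0: u0 ∈ [0, 5/42)
j=1 picked index 1: u0 ∈ [13/462, 5/66)
j=2 picked index 2: u0 ∈ [-1/66, 37/462)
j=3 picked index 4: u0 ∈ [2/33, 127/462)
j=4 picked index 4: u0 ∈ [-1/33, 85/462)
j=5 picked index 4: u0 ∈ [-4/33, 43/462)
j=6 picked index 5: u0 ∈ [1/462, 13/77)
j=7 picked index 5: u0 ∈ [-41/462, 6/77)
j=8 picked index 6: u0 ∈ [-1/77, 19/231)
j=9 picked index 7: u0 ∈ [-2/231, 17/154)
j=10 picked index 10: u0 ∈ [10/231, 1/11)
intersection: [2/33, 5/66)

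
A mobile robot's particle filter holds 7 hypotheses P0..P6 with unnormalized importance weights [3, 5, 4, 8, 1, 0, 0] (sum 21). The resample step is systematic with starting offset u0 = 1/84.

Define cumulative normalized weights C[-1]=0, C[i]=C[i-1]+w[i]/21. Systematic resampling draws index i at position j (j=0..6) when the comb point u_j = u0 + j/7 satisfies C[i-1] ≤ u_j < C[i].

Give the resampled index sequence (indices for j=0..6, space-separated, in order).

C = [1/7, 8/21, 4/7, 20/21, 1, 1, 1]
j=0: u_0=1/84 ∈ [0, 1/7) → index 0
j=1: u_1=13/84 ∈ [1/7, 8/21) → index 1
j=2: u_2=25/84 ∈ [1/7, 8/21) → index 1
j=3: u_3=37/84 ∈ [8/21, 4/7) → index 2
j=4: u_4=7/12 ∈ [4/7, 20/21) → index 3
j=5: u_5=61/84 ∈ [4/7, 20/21) → index 3
j=6: u_6=73/84 ∈ [4/7, 20/21) → index 3

0 1 1 2 3 3 3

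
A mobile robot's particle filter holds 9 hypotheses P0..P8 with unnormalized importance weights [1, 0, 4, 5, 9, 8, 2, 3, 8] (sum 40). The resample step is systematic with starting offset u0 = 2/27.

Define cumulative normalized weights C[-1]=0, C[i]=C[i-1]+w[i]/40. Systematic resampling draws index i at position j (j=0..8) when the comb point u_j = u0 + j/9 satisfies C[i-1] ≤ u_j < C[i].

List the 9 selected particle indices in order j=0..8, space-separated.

C = [1/40, 1/40, 1/8, 1/4, 19/40, 27/40, 29/40, 4/5, 1]
j=0: u_0=2/27 ∈ [1/40, 1/8) → index 2
j=1: u_1=5/27 ∈ [1/8, 1/4) → index 3
j=2: u_2=8/27 ∈ [1/4, 19/40) → index 4
j=3: u_3=11/27 ∈ [1/4, 19/40) → index 4
j=4: u_4=14/27 ∈ [19/40, 27/40) → index 5
j=5: u_5=17/27 ∈ [19/40, 27/40) → index 5
j=6: u_6=20/27 ∈ [29/40, 4/5) → index 7
j=7: u_7=23/27 ∈ [4/5, 1) → index 8
j=8: u_8=26/27 ∈ [4/5, 1) → index 8

2 3 4 4 5 5 7 8 8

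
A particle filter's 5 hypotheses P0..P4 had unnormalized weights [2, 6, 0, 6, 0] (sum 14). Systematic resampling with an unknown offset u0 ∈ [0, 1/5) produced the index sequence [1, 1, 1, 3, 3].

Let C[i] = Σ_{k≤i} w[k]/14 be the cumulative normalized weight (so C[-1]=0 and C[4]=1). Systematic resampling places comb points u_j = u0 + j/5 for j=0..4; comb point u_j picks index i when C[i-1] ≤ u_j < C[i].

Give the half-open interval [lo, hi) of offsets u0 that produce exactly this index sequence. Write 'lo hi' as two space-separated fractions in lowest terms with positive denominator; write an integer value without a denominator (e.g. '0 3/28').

1/7 6/35

C = [1/7, 4/7, 4/7, 1, 1]
j=0 picked index 1: u0 ∈ [1/7, 4/7)
j=1 picked index 1: u0 ∈ [-2/35, 13/35)
j=2 picked index 1: u0 ∈ [-9/35, 6/35)
j=3 picked index 3: u0 ∈ [-1/35, 2/5)
j=4 picked index 3: u0 ∈ [-8/35, 1/5)
intersection: [1/7, 6/35)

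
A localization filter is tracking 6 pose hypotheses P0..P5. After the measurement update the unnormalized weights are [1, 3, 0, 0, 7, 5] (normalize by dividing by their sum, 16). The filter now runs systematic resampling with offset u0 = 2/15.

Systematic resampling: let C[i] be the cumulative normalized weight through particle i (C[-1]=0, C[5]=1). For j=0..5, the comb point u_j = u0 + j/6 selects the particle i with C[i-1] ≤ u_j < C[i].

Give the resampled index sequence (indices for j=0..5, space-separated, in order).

C = [1/16, 1/4, 1/4, 1/4, 11/16, 1]
j=0: u_0=2/15 ∈ [1/16, 1/4) → index 1
j=1: u_1=3/10 ∈ [1/4, 11/16) → index 4
j=2: u_2=7/15 ∈ [1/4, 11/16) → index 4
j=3: u_3=19/30 ∈ [1/4, 11/16) → index 4
j=4: u_4=4/5 ∈ [11/16, 1) → index 5
j=5: u_5=29/30 ∈ [11/16, 1) → index 5

1 4 4 4 5 5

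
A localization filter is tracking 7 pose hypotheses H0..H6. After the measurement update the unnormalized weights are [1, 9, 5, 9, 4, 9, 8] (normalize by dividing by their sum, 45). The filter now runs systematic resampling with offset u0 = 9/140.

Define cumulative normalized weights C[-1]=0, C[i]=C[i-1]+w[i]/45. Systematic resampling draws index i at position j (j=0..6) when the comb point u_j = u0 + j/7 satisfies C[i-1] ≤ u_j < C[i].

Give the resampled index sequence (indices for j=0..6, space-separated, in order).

C = [1/45, 2/9, 1/3, 8/15, 28/45, 37/45, 1]
j=0: u_0=9/140 ∈ [1/45, 2/9) → index 1
j=1: u_1=29/140 ∈ [1/45, 2/9) → index 1
j=2: u_2=7/20 ∈ [1/3, 8/15) → index 3
j=3: u_3=69/140 ∈ [1/3, 8/15) → index 3
j=4: u_4=89/140 ∈ [28/45, 37/45) → index 5
j=5: u_5=109/140 ∈ [28/45, 37/45) → index 5
j=6: u_6=129/140 ∈ [37/45, 1) → index 6

1 1 3 3 5 5 6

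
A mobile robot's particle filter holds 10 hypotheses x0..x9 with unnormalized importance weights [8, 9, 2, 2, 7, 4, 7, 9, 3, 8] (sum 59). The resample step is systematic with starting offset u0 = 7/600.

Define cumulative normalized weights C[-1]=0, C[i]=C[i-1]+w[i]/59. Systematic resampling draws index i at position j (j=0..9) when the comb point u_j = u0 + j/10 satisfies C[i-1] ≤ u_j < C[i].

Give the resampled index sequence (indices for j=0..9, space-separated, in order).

0 0 1 2 4 5 6 7 7 9

C = [8/59, 17/59, 19/59, 21/59, 28/59, 32/59, 39/59, 48/59, 51/59, 1]
j=0: u_0=7/600 ∈ [0, 8/59) → index 0
j=1: u_1=67/600 ∈ [0, 8/59) → index 0
j=2: u_2=127/600 ∈ [8/59, 17/59) → index 1
j=3: u_3=187/600 ∈ [17/59, 19/59) → index 2
j=4: u_4=247/600 ∈ [21/59, 28/59) → index 4
j=5: u_5=307/600 ∈ [28/59, 32/59) → index 5
j=6: u_6=367/600 ∈ [32/59, 39/59) → index 6
j=7: u_7=427/600 ∈ [39/59, 48/59) → index 7
j=8: u_8=487/600 ∈ [39/59, 48/59) → index 7
j=9: u_9=547/600 ∈ [51/59, 1) → index 9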